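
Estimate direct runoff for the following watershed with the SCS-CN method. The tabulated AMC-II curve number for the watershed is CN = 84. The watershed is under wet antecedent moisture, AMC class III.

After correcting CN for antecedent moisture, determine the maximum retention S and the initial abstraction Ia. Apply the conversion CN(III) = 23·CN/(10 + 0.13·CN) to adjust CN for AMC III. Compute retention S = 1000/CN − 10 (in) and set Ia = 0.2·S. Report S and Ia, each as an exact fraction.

CN(III) from CN(II)=84: (23·84)/(10 + 0.13·84) = 48300/523 ≈ 92.352
Retention S: 1000/CN − 10 with CN=92.352 → S = 400/483 ≈ 0.828 in
Initial abstraction Ia = S/5 = (400/483)/5 = 80/483 ≈ 0.166 in

S = 400/483 in ≈ 0.828 in; Ia = 80/483 in ≈ 0.166 in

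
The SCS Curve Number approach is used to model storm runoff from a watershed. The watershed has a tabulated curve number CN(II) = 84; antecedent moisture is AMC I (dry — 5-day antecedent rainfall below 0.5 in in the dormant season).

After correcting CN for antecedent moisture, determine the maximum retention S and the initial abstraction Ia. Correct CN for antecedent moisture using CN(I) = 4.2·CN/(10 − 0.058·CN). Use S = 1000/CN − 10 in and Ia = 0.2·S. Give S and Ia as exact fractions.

S = 2000/441 in ≈ 4.535 in; Ia = 400/441 in ≈ 0.907 in

CN(I) from CN(II)=84: (4.2·84)/(10 − 0.058·84) = 44100/641 ≈ 68.799
Max retention: S = 1000/(44100/641) − 10 = 2000/441 in (≈ 4.535 in)
Ia = 0.2S: 0.2·4.535 = 0.907 in (exactly 400/441)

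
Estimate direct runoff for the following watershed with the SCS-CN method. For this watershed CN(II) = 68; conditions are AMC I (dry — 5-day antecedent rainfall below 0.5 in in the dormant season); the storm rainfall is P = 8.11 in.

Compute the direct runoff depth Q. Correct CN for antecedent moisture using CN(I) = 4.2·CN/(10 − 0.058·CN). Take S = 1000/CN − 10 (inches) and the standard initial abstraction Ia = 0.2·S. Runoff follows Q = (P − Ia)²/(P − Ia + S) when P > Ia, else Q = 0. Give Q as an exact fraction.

Q = 43901563729/21760113900 in ≈ 2.018 in

Adjust CN=68 to AMC I: 4.2·68/(10 − 0.058·68) → (1428/5) ÷ (757/125) = 35700/757 ≈ 47.160
Retention S: 1000/CN − 10 with CN=47.160 → S = 4000/357 ≈ 11.204 in
Initial abstraction Ia = S/5 = (4000/357)/5 = 800/357 ≈ 2.241 in
Excess rainfall: 8.110 − 2.241 = 5.869 in; P > Ia so Q > 0
Q: (209527/35700)² ÷ (609527/35700) = 43901563729/21760113900 in (≈ 2.018 in)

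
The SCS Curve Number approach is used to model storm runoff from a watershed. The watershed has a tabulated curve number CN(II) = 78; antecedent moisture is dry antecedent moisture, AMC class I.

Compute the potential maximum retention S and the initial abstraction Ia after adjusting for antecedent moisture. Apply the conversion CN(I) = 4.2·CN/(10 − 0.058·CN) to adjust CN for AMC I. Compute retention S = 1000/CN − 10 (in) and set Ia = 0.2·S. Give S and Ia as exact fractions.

CN(I) from CN(II)=78: (4.2·78)/(10 − 0.058·78) = 81900/1369 ≈ 59.825
S = 1000/(81900/1369) − 10 = 5500/819 in ≈ 6.716 in
Ia = 0.2·(5500/819) = 1100/819 in ≈ 1.343 in

S = 5500/819 in ≈ 6.716 in; Ia = 1100/819 in ≈ 1.343 in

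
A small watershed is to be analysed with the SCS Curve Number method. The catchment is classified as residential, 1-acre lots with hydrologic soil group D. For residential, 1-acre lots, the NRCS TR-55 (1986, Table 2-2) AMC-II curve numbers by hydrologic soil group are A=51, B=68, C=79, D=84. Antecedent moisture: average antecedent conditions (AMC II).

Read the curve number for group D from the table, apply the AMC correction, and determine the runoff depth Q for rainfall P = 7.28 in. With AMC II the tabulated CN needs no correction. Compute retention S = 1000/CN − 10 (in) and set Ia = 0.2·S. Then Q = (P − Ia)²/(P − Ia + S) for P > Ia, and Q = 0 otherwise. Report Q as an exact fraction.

NRCS table: residential, 1-acre lots, soil group D → CN(II) = 84
CN(II) = 84; AMC II needs no correction.
Retention S: 1000/CN − 10 with CN=84.000 → S = 40/21 ≈ 1.905 in
Ia = 0.2S: 0.2·1.905 = 0.381 in (exactly 8/21)
Since P=7.280 > Ia=0.381: effective rainfall P−Ia = 3622/525 in
Q: (3622/525)² ÷ (4622/525) = 6559442/1213275 in (≈ 5.406 in)

Q = 6559442/1213275 in ≈ 5.406 in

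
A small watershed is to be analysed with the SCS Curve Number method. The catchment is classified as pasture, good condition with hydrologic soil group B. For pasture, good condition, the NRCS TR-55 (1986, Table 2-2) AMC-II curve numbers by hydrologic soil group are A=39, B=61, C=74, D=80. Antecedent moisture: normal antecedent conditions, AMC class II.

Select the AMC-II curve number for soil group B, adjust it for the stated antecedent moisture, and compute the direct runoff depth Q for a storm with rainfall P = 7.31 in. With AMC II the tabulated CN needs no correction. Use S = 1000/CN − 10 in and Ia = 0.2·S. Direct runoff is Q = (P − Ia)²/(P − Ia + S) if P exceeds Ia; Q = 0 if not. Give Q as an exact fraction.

NRCS table: pasture, good condition, soil group B → CN(II) = 61
Average conditions: CN = 61 (no AMC adjustment).
Retention S: 1000/CN − 10 with CN=61.000 → S = 390/61 ≈ 6.393 in
Initial abstraction Ia = S/5 = (390/61)/5 = 78/61 ≈ 1.279 in
P − Ia = 7.310 − 1.279 = 36791/6100 ≈ 6.031 in (> 0, runoff occurs)
Runoff Q = (P−Ia)²/(P−Ia+S) = (6.031)²/(6.031+6.393) = 1353577681/462325100 ≈ 2.928 in

Q = 1353577681/462325100 in ≈ 2.928 in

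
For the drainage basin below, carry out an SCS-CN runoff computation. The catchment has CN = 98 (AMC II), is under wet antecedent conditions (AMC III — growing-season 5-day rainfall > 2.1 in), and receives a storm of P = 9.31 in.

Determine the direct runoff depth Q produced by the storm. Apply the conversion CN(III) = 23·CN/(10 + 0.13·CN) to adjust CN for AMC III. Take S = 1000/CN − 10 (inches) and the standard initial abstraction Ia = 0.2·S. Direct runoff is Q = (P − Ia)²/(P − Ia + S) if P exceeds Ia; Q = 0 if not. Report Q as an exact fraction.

Q = 1096705334169/119150609900 in ≈ 9.204 in

Adjust CN=98 to AMC III: 23·98/(10 + 0.13·98) → 2254 ÷ (1137/50) = 112700/1137 ≈ 99.120
Retention S: 1000/CN − 10 with CN=99.120 → S = 100/1127 ≈ 0.089 in
Ia = 0.2·(100/1127) = 20/1127 in ≈ 0.018 in
Since P=9.310 > Ia=0.018: effective rainfall P−Ia = 1047237/112700 in
Q: (1047237/112700)² ÷ (1057237/112700) = 1096705334169/119150609900 in (≈ 9.204 in)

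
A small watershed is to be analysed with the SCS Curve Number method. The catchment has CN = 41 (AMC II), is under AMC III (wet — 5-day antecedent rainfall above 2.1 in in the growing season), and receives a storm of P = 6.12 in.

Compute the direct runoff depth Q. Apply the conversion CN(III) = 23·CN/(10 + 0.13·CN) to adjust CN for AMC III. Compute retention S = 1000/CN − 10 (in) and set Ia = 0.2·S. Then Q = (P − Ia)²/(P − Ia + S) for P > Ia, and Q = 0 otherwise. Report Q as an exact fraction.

Q = 13174218841/6183227425 in ≈ 2.131 in

CN(III) from CN(II)=41: (23·41)/(10 + 0.13·41) = 94300/1533 ≈ 61.513
S = 1000/(94300/1533) − 10 = 5900/943 in ≈ 6.257 in
Initial abstraction Ia = S/5 = (5900/943)/5 = 1180/943 ≈ 1.251 in
Excess rainfall: 6.120 − 1.251 = 4.869 in; P > Ia so Q > 0
Q: (114779/23575)² ÷ (262279/23575) = 13174218841/6183227425 in (≈ 2.131 in)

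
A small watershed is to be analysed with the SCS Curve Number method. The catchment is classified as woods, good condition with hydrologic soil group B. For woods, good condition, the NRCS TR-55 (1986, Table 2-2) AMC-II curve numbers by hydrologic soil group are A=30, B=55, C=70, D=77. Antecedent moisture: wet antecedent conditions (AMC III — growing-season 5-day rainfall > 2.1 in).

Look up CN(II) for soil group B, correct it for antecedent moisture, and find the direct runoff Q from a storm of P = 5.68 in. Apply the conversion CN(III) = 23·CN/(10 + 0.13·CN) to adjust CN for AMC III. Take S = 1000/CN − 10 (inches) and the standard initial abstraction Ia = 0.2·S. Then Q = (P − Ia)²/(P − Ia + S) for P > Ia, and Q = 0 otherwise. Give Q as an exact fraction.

Q = 493796738/170540975 in ≈ 2.895 in

NRCS table: woods, good condition, soil group B → CN(II) = 55
CN(III) from CN(II)=55: (23·55)/(10 + 0.13·55) = 25300/343 ≈ 73.761
Max retention: S = 1000/(25300/343) − 10 = 900/253 in (≈ 3.557 in)
Ia = 0.2·(900/253) = 180/253 in ≈ 0.711 in
Excess rainfall: 5.680 − 0.711 = 4.969 in; P > Ia so Q > 0
Q = (31426/6325)²/((31426/6325) + 900/253) = (987593476/40005625)/(53926/6325) = 493796738/170540975 in ≈ 2.895 in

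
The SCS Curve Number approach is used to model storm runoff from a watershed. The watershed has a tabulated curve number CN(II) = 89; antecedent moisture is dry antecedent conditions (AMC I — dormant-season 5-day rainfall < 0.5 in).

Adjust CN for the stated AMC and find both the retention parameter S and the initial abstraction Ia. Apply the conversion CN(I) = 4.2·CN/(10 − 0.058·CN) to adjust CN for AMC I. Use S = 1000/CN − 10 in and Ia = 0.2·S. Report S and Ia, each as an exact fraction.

S = 5500/1869 in ≈ 2.943 in; Ia = 1100/1869 in ≈ 0.589 in

CN(I) from CN(II)=89: (4.2·89)/(10 − 0.058·89) = 186900/2419 ≈ 77.263
Max retention: S = 1000/(186900/2419) − 10 = 5500/1869 in (≈ 2.943 in)
Ia = 0.2S: 0.2·2.943 = 0.589 in (exactly 1100/1869)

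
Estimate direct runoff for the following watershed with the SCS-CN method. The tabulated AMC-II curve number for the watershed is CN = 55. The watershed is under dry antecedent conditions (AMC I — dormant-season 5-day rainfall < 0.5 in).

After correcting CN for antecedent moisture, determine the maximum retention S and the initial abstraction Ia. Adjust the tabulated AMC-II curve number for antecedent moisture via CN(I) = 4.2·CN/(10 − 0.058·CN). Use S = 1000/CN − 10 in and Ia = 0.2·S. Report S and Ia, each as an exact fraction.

CN(I) from CN(II)=55: (4.2·55)/(10 − 0.058·55) = 7700/227 ≈ 33.921
S = 1000/(7700/227) − 10 = 1500/77 in ≈ 19.481 in
Ia = 0.2·(1500/77) = 300/77 in ≈ 3.896 in

S = 1500/77 in ≈ 19.481 in; Ia = 300/77 in ≈ 3.896 in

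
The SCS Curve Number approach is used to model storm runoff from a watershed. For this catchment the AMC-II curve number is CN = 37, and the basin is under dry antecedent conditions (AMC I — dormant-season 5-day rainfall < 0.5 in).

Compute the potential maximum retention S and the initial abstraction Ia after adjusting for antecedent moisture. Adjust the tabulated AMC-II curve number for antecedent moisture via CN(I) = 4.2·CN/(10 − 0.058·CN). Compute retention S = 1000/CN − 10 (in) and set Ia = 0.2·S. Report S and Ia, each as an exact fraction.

Adjust CN=37 to AMC I: 4.2·37/(10 − 0.058·37) → (777/5) ÷ (3927/500) = 3700/187 ≈ 19.786
Max retention: S = 1000/(3700/187) − 10 = 1500/37 in (≈ 40.541 in)
Ia = 0.2S: 0.2·40.541 = 8.108 in (exactly 300/37)

S = 1500/37 in ≈ 40.541 in; Ia = 300/37 in ≈ 8.108 in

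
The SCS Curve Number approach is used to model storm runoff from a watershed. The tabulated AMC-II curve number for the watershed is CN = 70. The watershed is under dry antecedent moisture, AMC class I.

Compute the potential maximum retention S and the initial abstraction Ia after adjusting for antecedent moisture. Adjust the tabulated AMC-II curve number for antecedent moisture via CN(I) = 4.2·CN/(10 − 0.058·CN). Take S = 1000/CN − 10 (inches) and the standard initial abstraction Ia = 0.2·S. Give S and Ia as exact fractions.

S = 500/49 in ≈ 10.204 in; Ia = 100/49 in ≈ 2.041 in

Dry (AMC I): CN(I) = 4.2·70/(10 − 0.058·70) = 294/(297/50) = 4900/99 ≈ 49.495
Max retention: S = 1000/(4900/99) − 10 = 500/49 in (≈ 10.204 in)
Ia = 0.2S: 0.2·10.204 = 2.041 in (exactly 100/49)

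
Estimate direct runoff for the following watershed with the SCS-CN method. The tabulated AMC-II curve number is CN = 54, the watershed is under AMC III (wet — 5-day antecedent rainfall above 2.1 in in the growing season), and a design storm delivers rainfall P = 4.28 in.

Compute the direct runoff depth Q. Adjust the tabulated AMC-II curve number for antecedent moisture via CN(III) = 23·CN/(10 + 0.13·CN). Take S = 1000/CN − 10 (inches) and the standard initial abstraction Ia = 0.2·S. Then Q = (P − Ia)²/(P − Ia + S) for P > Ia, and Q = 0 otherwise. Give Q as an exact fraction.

Adjust CN=54 to AMC III: 23·54/(10 + 0.13·54) → 1242 ÷ (851/50) = 2700/37 ≈ 72.973
Retention S: 1000/CN − 10 with CN=72.973 → S = 100/27 ≈ 3.704 in
Ia = 0.2S: 0.2·3.704 = 0.741 in (exactly 20/27)
Since P=4.280 > Ia=0.741: effective rainfall P−Ia = 2389/675 in
Q = (2389/675)²/((2389/675) + 100/27) = (5707321/455625)/(4889/675) = 5707321/3300075 in ≈ 1.729 in

Q = 5707321/3300075 in ≈ 1.729 in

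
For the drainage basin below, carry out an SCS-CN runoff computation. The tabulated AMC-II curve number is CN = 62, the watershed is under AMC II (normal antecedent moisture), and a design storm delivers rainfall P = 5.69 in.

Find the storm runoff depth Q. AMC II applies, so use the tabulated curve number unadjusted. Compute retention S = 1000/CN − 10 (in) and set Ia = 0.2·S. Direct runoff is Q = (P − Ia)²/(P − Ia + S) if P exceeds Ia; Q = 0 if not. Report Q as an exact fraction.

Average conditions: CN = 62 (no AMC adjustment).
S = 1000/62 − 10 = 190/31 in ≈ 6.129 in
Ia = 0.2S: 0.2·6.129 = 1.226 in (exactly 38/31)
P − Ia = 5.690 − 1.226 = 13839/3100 ≈ 4.464 in (> 0, runoff occurs)
Q: (13839/3100)² ÷ (32839/3100) = 191517921/101800900 in (≈ 1.881 in)

Q = 191517921/101800900 in ≈ 1.881 in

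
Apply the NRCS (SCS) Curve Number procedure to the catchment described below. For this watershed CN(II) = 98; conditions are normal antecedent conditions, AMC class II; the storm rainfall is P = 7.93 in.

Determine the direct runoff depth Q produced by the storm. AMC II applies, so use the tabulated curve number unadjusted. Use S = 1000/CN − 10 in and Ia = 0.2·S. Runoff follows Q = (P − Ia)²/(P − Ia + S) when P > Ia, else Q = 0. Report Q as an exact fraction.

AMC II — tabulated CN = 98 applies directly.
Retention S: 1000/CN − 10 with CN=98.000 → S = 10/49 ≈ 0.204 in
Ia = 0.2S: 0.2·0.204 = 0.041 in (exactly 2/49)
Excess rainfall: 7.930 − 0.041 = 7.889 in; P > Ia so Q > 0
Q = (38657/4900)²/((38657/4900) + 10/49) = (1494363649/24010000)/(39657/4900) = 1494363649/194319300 in ≈ 7.690 in

Q = 1494363649/194319300 in ≈ 7.690 in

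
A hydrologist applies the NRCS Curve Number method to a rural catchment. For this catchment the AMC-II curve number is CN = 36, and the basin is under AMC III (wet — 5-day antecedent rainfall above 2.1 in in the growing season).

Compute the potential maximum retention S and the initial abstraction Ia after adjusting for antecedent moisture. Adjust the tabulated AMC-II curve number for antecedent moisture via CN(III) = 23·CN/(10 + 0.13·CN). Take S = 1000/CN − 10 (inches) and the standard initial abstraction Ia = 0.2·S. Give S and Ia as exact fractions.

CN(III) from CN(II)=36: (23·36)/(10 + 0.13·36) = 20700/367 ≈ 56.403
Max retention: S = 1000/(20700/367) − 10 = 1600/207 in (≈ 7.729 in)
Initial abstraction Ia = S/5 = (1600/207)/5 = 320/207 ≈ 1.546 in

S = 1600/207 in ≈ 7.729 in; Ia = 320/207 in ≈ 1.546 in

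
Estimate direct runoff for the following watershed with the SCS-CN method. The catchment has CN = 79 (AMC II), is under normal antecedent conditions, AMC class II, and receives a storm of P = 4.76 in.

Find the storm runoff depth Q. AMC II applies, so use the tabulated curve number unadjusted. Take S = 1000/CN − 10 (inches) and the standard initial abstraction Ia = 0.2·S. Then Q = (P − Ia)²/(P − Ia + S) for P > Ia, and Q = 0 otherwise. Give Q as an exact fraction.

Q = 9962743/3837425 in ≈ 2.596 in

Average conditions: CN = 79 (no AMC adjustment).
Retention S: 1000/CN − 10 with CN=79.000 → S = 210/79 ≈ 2.658 in
Ia = 0.2S: 0.2·2.658 = 0.532 in (exactly 42/79)
Since P=4.760 > Ia=0.532: effective rainfall P−Ia = 8351/1975 in
Q: (8351/1975)² ÷ (13601/1975) = 9962743/3837425 in (≈ 2.596 in)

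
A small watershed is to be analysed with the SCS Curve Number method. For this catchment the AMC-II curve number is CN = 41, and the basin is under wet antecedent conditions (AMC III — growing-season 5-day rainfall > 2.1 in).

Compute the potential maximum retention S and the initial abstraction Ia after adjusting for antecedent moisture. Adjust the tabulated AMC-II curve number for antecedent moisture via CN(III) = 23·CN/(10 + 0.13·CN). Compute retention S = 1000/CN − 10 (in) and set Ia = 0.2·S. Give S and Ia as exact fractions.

S = 5900/943 in ≈ 6.257 in; Ia = 1180/943 in ≈ 1.251 in

CN(III) from CN(II)=41: (23·41)/(10 + 0.13·41) = 94300/1533 ≈ 61.513
Max retention: S = 1000/(94300/1533) − 10 = 5900/943 in (≈ 6.257 in)
Ia = 0.2S: 0.2·6.257 = 1.251 in (exactly 1180/943)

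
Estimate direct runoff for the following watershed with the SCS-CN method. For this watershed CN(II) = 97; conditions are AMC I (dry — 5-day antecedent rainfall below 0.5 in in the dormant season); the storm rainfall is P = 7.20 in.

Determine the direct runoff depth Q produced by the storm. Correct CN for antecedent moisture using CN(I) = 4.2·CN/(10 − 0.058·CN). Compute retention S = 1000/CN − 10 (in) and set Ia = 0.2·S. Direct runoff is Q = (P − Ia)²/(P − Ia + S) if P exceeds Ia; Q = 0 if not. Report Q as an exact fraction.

Q = 143328784/22444345 in ≈ 6.386 in

Adjust CN=97 to AMC I: 4.2·97/(10 − 0.058·97) → (2037/5) ÷ (2187/500) = 67900/729 ≈ 93.141
Retention S: 1000/CN − 10 with CN=93.141 → S = 500/679 ≈ 0.736 in
Initial abstraction Ia = S/5 = (500/679)/5 = 100/679 ≈ 0.147 in
P − Ia = 7.200 − 0.147 = 23944/3395 ≈ 7.053 in (> 0, runoff occurs)
Runoff Q = (P−Ia)²/(P−Ia+S) = (7.053)²/(7.053+0.736) = 143328784/22444345 ≈ 6.386 in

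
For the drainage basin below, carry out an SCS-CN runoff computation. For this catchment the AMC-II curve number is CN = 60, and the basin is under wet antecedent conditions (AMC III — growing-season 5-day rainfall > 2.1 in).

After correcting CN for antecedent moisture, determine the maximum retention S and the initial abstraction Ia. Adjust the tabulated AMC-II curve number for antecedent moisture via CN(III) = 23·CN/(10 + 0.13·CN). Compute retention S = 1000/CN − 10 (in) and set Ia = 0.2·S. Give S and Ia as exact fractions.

S = 200/69 in ≈ 2.899 in; Ia = 40/69 in ≈ 0.580 in

Adjust CN=60 to AMC III: 23·60/(10 + 0.13·60) → 1380 ÷ (89/5) = 6900/89 ≈ 77.528
S = 1000/(6900/89) − 10 = 200/69 in ≈ 2.899 in
Ia = 0.2S: 0.2·2.899 = 0.580 in (exactly 40/69)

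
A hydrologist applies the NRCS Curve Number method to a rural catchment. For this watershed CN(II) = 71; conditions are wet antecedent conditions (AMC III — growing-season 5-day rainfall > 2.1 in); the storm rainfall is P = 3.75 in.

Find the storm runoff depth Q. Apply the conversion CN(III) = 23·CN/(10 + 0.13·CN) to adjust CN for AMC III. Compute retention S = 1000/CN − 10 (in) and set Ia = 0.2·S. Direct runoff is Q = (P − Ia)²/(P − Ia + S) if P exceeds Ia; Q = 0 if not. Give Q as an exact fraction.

Wet (AMC III): CN(III) = 23·71/(10 + 0.13·71) = 1633/(1923/100) = 163300/1923 ≈ 84.919
Retention S: 1000/CN − 10 with CN=84.919 → S = 2900/1633 ≈ 1.776 in
Initial abstraction Ia = S/5 = (2900/1633)/5 = 580/1633 ≈ 0.355 in
Since P=3.750 > Ia=0.355: effective rainfall P−Ia = 22175/6532 in
Q = (22175/6532)²/((22175/6532) + 2900/1633) = (491730625/42667024)/(33775/6532) = 19669225/8824732 in ≈ 2.229 in

Q = 19669225/8824732 in ≈ 2.229 in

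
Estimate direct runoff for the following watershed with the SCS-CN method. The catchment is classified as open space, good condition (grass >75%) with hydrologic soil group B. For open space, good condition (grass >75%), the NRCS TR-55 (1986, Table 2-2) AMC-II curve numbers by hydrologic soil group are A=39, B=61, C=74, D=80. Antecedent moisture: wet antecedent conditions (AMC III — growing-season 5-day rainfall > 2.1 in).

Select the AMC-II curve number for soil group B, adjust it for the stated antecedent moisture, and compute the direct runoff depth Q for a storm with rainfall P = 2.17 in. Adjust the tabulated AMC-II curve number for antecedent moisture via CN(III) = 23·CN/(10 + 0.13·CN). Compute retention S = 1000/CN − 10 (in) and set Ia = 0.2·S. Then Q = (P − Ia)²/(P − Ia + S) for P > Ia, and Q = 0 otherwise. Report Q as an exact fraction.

NRCS table: open space, good condition (grass >75%), soil group B → CN(II) = 61
Wet (AMC III): CN(III) = 23·61/(10 + 0.13·61) = 1403/(1793/100) = 140300/1793 ≈ 78.249
Retention S: 1000/CN − 10 with CN=78.249 → S = 3900/1403 ≈ 2.780 in
Initial abstraction Ia = S/5 = (3900/1403)/5 = 780/1403 ≈ 0.556 in
Excess rainfall: 2.170 − 0.556 = 1.614 in; P > Ia so Q > 0
Runoff Q = (P−Ia)²/(P−Ia+S) = (1.614)²/(1.614+2.780) = 51280055401/86488075300 ≈ 0.593 in

Q = 51280055401/86488075300 in ≈ 0.593 in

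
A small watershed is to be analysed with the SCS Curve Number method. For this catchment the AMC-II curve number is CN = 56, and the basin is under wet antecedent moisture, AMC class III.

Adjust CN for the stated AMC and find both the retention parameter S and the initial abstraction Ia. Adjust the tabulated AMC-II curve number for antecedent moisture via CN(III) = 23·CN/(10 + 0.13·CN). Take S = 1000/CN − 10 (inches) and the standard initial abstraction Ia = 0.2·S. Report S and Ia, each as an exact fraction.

Wet (AMC III): CN(III) = 23·56/(10 + 0.13·56) = 1288/(432/25) = 4025/54 ≈ 74.537
Max retention: S = 1000/(4025/54) − 10 = 550/161 in (≈ 3.416 in)
Ia = 0.2S: 0.2·3.416 = 0.683 in (exactly 110/161)

S = 550/161 in ≈ 3.416 in; Ia = 110/161 in ≈ 0.683 in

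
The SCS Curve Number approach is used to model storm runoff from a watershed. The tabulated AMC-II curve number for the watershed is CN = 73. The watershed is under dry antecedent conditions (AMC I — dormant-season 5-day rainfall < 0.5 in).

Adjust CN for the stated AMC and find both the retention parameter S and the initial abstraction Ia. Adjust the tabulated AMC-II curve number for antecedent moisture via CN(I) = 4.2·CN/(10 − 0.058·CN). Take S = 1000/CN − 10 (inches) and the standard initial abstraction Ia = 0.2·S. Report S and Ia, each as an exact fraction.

S = 4500/511 in ≈ 8.806 in; Ia = 900/511 in ≈ 1.761 in

Dry (AMC I): CN(I) = 4.2·73/(10 − 0.058·73) = (1533/5)/(2883/500) = 51100/961 ≈ 53.174
Retention S: 1000/CN − 10 with CN=53.174 → S = 4500/511 ≈ 8.806 in
Initial abstraction Ia = S/5 = (4500/511)/5 = 900/511 ≈ 1.761 in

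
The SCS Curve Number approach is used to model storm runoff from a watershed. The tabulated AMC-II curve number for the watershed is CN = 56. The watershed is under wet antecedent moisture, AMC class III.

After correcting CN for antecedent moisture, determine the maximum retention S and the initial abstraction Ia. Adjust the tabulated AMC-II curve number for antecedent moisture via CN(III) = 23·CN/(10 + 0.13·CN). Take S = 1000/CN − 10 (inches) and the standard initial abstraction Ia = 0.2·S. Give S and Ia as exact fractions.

Adjust CN=56 to AMC III: 23·56/(10 + 0.13·56) → 1288 ÷ (432/25) = 4025/54 ≈ 74.537
Max retention: S = 1000/(4025/54) − 10 = 550/161 in (≈ 3.416 in)
Initial abstraction Ia = S/5 = (550/161)/5 = 110/161 ≈ 0.683 in

S = 550/161 in ≈ 3.416 in; Ia = 110/161 in ≈ 0.683 in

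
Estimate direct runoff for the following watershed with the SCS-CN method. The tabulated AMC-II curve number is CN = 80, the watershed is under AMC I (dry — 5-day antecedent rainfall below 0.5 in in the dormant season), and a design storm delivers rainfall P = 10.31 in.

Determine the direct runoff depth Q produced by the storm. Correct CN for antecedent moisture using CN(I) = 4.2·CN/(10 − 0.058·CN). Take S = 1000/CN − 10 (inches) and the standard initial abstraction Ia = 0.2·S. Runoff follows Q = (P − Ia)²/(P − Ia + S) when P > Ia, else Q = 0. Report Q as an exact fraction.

Q = 366760801/66467100 in ≈ 5.518 in

Adjust CN=80 to AMC I: 4.2·80/(10 − 0.058·80) → 336 ÷ (134/25) = 4200/67 ≈ 62.687
Retention S: 1000/CN − 10 with CN=62.687 → S = 125/21 ≈ 5.952 in
Ia = 0.2S: 0.2·5.952 = 1.190 in (exactly 25/21)
Since P=10.310 > Ia=1.190: effective rainfall P−Ia = 19151/2100 in
Q: (19151/2100)² ÷ (31651/2100) = 366760801/66467100 in (≈ 5.518 in)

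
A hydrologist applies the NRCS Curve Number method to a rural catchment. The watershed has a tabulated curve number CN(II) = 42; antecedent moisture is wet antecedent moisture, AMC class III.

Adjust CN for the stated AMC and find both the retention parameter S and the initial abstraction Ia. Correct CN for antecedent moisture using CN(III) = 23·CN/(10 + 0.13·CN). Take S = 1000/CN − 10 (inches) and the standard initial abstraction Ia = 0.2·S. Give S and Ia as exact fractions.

S = 2900/483 in ≈ 6.004 in; Ia = 580/483 in ≈ 1.201 in

CN(III) from CN(II)=42: (23·42)/(10 + 0.13·42) = 48300/773 ≈ 62.484
S = 1000/(48300/773) − 10 = 2900/483 in ≈ 6.004 in
Ia = 0.2·(2900/483) = 580/483 in ≈ 1.201 in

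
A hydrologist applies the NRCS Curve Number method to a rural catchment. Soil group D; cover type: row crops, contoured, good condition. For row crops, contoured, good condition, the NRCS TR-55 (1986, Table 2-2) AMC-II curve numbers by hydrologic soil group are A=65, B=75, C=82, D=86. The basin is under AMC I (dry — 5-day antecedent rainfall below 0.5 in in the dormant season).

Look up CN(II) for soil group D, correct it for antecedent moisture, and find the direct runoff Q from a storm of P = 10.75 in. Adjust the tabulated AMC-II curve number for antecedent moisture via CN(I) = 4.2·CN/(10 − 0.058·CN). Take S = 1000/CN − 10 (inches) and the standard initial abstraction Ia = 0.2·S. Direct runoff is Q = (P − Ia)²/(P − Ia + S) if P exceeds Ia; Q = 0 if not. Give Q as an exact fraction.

NRCS table: row crops, contoured, good condition, soil group D → CN(II) = 86
Adjust CN=86 to AMC I: 4.2·86/(10 − 0.058·86) → (1806/5) ÷ (1253/250) = 12900/179 ≈ 72.067
Retention S: 1000/CN − 10 with CN=72.067 → S = 500/129 ≈ 3.876 in
Ia = 0.2S: 0.2·3.876 = 0.775 in (exactly 100/129)
P − Ia = 10.750 − 0.775 = 5147/516 ≈ 9.975 in (> 0, runoff occurs)
Q: (5147/516)² ÷ (7147/516) = 26491609/3687852 in (≈ 7.183 in)

Q = 26491609/3687852 in ≈ 7.183 in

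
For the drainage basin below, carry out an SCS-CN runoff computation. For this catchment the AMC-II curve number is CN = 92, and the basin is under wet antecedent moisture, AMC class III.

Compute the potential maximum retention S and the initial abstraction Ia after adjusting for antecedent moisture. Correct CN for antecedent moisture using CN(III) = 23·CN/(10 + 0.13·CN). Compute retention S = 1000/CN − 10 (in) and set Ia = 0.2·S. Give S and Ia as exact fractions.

S = 200/529 in ≈ 0.378 in; Ia = 40/529 in ≈ 0.076 in

Adjust CN=92 to AMC III: 23·92/(10 + 0.13·92) → 2116 ÷ (549/25) = 52900/549 ≈ 96.357
Retention S: 1000/CN − 10 with CN=96.357 → S = 200/529 ≈ 0.378 in
Ia = 0.2S: 0.2·0.378 = 0.076 in (exactly 40/529)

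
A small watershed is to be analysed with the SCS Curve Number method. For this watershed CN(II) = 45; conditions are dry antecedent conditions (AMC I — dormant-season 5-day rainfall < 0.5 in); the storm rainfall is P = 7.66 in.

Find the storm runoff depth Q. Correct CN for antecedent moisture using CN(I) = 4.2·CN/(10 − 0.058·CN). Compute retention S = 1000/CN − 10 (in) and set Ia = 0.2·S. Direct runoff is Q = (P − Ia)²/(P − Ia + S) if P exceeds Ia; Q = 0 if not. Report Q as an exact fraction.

Q = 302307769/2763057150 in ≈ 0.109 in

Dry (AMC I): CN(I) = 4.2·45/(10 − 0.058·45) = 189/(739/100) = 18900/739 ≈ 25.575
Max retention: S = 1000/(18900/739) − 10 = 5500/189 in (≈ 29.101 in)
Ia = 0.2S: 0.2·29.101 = 5.820 in (exactly 1100/189)
P − Ia = 7.660 − 5.820 = 17387/9450 ≈ 1.840 in (> 0, runoff occurs)
Runoff Q = (P−Ia)²/(P−Ia+S) = (1.840)²/(1.840+29.101) = 302307769/2763057150 ≈ 0.109 in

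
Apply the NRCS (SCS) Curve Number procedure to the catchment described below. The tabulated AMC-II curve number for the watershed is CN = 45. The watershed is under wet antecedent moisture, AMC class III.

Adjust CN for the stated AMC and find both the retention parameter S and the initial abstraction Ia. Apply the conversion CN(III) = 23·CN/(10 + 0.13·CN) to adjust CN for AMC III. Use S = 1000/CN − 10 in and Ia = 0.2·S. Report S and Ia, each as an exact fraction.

S = 1100/207 in ≈ 5.314 in; Ia = 220/207 in ≈ 1.063 in

CN(III) from CN(II)=45: (23·45)/(10 + 0.13·45) = 20700/317 ≈ 65.300
S = 1000/(20700/317) − 10 = 1100/207 in ≈ 5.314 in
Ia = 0.2S: 0.2·5.314 = 1.063 in (exactly 220/207)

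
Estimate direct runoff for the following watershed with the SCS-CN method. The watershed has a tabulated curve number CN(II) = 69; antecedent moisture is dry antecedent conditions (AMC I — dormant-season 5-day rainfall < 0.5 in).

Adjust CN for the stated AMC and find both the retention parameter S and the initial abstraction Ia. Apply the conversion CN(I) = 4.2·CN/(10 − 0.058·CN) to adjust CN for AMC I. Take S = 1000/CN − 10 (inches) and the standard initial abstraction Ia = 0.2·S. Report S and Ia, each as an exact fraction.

Adjust CN=69 to AMC I: 4.2·69/(10 − 0.058·69) → (1449/5) ÷ (2999/500) = 144900/2999 ≈ 48.316
Retention S: 1000/CN − 10 with CN=48.316 → S = 15500/1449 ≈ 10.697 in
Ia = 0.2·(15500/1449) = 3100/1449 in ≈ 2.139 in

S = 15500/1449 in ≈ 10.697 in; Ia = 3100/1449 in ≈ 2.139 in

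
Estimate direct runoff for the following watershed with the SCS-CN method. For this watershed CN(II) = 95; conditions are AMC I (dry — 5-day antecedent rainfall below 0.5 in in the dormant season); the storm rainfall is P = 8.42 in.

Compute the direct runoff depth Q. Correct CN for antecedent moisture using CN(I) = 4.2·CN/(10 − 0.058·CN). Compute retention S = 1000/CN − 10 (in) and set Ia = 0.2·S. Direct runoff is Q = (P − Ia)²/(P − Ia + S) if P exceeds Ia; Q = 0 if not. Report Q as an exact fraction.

Q = 26562154441/3750181050 in ≈ 7.083 in

Adjust CN=95 to AMC I: 4.2·95/(10 − 0.058·95) → 399 ÷ (449/100) = 39900/449 ≈ 88.864
Max retention: S = 1000/(39900/449) − 10 = 500/399 in (≈ 1.253 in)
Ia = 0.2·(500/399) = 100/399 in ≈ 0.251 in
Excess rainfall: 8.420 − 0.251 = 8.169 in; P > Ia so Q > 0
Q: (162979/19950)² ÷ (187979/19950) = 26562154441/3750181050 in (≈ 7.083 in)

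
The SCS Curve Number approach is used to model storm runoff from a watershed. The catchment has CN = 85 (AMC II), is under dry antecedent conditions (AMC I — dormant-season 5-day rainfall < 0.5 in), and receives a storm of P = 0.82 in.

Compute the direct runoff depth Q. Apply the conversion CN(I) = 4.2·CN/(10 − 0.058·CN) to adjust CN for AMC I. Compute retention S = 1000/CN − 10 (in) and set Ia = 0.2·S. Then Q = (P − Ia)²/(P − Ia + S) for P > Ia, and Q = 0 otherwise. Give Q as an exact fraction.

Q = 0 in ≈ 0.000 in

Dry (AMC I): CN(I) = 4.2·85/(10 − 0.058·85) = 357/(507/100) = 11900/169 ≈ 70.414
S = 1000/(11900/169) − 10 = 500/119 in ≈ 4.202 in
Initial abstraction Ia = S/5 = (500/119)/5 = 100/119 ≈ 0.840 in
P = 0.820 ≤ Ia = 0.840 in: entire storm abstracted, Q = 0.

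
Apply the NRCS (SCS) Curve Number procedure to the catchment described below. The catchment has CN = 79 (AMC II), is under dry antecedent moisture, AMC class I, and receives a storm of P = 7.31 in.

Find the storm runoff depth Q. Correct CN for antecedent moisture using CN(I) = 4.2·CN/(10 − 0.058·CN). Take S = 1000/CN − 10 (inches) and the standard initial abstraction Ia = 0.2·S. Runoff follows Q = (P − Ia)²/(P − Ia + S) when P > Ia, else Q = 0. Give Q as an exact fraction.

Q = 2279967001/772217100 in ≈ 2.952 in

Dry (AMC I): CN(I) = 4.2·79/(10 − 0.058·79) = (1659/5)/(2709/500) = 7900/129 ≈ 61.240
Max retention: S = 1000/(7900/129) − 10 = 500/79 in (≈ 6.329 in)
Ia = 0.2S: 0.2·6.329 = 1.266 in (exactly 100/79)
Excess rainfall: 7.310 − 1.266 = 6.044 in; P > Ia so Q > 0
Q: (47749/7900)² ÷ (97749/7900) = 2279967001/772217100 in (≈ 2.952 in)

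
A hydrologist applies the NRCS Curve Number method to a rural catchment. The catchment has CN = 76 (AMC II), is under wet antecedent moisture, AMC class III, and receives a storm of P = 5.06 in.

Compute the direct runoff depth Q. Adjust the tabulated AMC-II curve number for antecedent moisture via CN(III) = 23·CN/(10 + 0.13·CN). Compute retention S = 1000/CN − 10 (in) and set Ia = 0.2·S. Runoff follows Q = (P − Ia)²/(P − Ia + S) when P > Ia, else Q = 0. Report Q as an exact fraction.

Q = 10933002721/2940157850 in ≈ 3.719 in

CN(III) from CN(II)=76: (23·76)/(10 + 0.13·76) = 43700/497 ≈ 87.928
S = 1000/(43700/497) − 10 = 600/437 in ≈ 1.373 in
Ia = 0.2·(600/437) = 120/437 in ≈ 0.275 in
P − Ia = 5.060 − 0.275 = 104561/21850 ≈ 4.785 in (> 0, runoff occurs)
Runoff Q = (P−Ia)²/(P−Ia+S) = (4.785)²/(4.785+1.373) = 10933002721/2940157850 ≈ 3.719 in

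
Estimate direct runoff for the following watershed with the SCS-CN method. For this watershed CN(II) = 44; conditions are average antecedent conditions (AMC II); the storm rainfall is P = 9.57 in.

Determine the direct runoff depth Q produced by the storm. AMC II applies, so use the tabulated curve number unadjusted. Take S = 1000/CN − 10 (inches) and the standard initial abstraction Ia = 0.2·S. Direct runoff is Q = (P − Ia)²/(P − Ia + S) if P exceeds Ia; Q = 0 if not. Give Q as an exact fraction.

CN(II) = 44; AMC II needs no correction.
S = 1000/44 − 10 = 140/11 in ≈ 12.727 in
Ia = 0.2·(140/11) = 28/11 in ≈ 2.545 in
Excess rainfall: 9.570 − 2.545 = 7.025 in; P > Ia so Q > 0
Q: (7727/1100)² ÷ (21727/1100) = 59706529/23899700 in (≈ 2.498 in)

Q = 59706529/23899700 in ≈ 2.498 in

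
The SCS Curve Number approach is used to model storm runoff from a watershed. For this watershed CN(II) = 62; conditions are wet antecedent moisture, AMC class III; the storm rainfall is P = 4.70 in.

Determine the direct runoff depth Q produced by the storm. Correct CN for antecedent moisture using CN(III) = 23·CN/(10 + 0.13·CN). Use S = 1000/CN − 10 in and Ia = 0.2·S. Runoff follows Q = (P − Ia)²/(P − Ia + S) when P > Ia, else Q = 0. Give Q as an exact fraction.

Q = 882743521/347309430 in ≈ 2.542 in

Adjust CN=62 to AMC III: 23·62/(10 + 0.13·62) → 1426 ÷ (903/50) = 71300/903 ≈ 78.959
Retention S: 1000/CN − 10 with CN=78.959 → S = 1900/713 ≈ 2.665 in
Ia = 0.2S: 0.2·2.665 = 0.533 in (exactly 380/713)
P − Ia = 4.700 − 0.533 = 29711/7130 ≈ 4.167 in (> 0, runoff occurs)
Q: (29711/7130)² ÷ (48711/7130) = 882743521/347309430 in (≈ 2.542 in)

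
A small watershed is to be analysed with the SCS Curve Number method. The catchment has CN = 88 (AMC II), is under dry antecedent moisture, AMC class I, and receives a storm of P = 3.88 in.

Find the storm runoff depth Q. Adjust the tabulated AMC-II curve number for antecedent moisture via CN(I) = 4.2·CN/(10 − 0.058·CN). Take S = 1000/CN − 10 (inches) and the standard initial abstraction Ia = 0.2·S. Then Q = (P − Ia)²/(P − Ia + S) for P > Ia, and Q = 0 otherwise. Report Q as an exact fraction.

Q = 38675961/24002825 in ≈ 1.611 in

Adjust CN=88 to AMC I: 4.2·88/(10 − 0.058·88) → (1848/5) ÷ (612/125) = 3850/51 ≈ 75.490
Max retention: S = 1000/(3850/51) − 10 = 250/77 in (≈ 3.247 in)
Initial abstraction Ia = S/5 = (250/77)/5 = 50/77 ≈ 0.649 in
Since P=3.880 > Ia=0.649: effective rainfall P−Ia = 6219/1925 in
Q = (6219/1925)²/((6219/1925) + 250/77) = (38675961/3705625)/(12469/1925) = 38675961/24002825 in ≈ 1.611 in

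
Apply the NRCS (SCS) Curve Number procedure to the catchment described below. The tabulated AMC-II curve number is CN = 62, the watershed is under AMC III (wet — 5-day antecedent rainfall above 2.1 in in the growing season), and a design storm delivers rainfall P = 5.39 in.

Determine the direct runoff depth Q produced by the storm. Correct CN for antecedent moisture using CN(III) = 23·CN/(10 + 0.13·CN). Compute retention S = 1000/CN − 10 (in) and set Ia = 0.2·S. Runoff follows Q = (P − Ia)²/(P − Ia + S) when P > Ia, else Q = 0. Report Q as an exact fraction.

Q = 119928538249/38238689100 in ≈ 3.136 in

Wet (AMC III): CN(III) = 23·62/(10 + 0.13·62) = 1426/(903/50) = 71300/903 ≈ 78.959
S = 1000/(71300/903) − 10 = 1900/713 in ≈ 2.665 in
Ia = 0.2·(1900/713) = 380/713 in ≈ 0.533 in
P − Ia = 5.390 − 0.533 = 346307/71300 ≈ 4.857 in (> 0, runoff occurs)
Q: (346307/71300)² ÷ (536307/71300) = 119928538249/38238689100 in (≈ 3.136 in)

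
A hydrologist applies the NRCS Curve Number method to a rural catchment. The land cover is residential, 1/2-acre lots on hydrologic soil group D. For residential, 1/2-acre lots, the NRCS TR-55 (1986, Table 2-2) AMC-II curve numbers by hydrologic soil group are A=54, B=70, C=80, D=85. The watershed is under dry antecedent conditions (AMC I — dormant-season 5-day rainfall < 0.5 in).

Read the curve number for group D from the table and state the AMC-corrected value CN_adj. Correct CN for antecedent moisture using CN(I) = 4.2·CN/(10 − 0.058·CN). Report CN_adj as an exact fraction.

CN_adj = 11900/169 ≈ 70.414

NRCS table: residential, 1/2-acre lots, soil group D → CN(II) = 85
CN(I) from CN(II)=85: (4.2·85)/(10 − 0.058·85) = 11900/169 ≈ 70.414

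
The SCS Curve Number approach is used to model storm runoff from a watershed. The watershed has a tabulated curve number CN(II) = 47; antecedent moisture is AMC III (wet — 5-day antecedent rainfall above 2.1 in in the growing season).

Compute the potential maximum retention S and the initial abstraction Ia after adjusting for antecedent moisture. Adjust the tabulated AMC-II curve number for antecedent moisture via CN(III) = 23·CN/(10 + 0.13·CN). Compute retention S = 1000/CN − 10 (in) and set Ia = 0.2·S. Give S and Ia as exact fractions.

CN(III) from CN(II)=47: (23·47)/(10 + 0.13·47) = 108100/1611 ≈ 67.101
Max retention: S = 1000/(108100/1611) − 10 = 5300/1081 in (≈ 4.903 in)
Initial abstraction Ia = S/5 = (5300/1081)/5 = 1060/1081 ≈ 0.981 in

S = 5300/1081 in ≈ 4.903 in; Ia = 1060/1081 in ≈ 0.981 in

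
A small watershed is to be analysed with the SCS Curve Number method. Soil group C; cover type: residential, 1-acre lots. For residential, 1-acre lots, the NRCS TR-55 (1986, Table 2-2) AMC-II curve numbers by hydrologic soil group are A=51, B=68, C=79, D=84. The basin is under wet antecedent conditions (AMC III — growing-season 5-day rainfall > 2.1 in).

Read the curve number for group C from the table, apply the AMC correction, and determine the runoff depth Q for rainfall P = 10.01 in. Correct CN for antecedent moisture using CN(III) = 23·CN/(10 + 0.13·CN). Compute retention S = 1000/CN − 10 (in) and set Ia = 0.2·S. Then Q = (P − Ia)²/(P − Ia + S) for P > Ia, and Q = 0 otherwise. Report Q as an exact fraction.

Q = 451011235927/51572092700 in ≈ 8.745 in

NRCS table: residential, 1-acre lots, soil group C → CN(II) = 79
CN(III) from CN(II)=79: (23·79)/(10 + 0.13·79) = 181700/2027 ≈ 89.640
Retention S: 1000/CN − 10 with CN=89.640 → S = 2100/1817 ≈ 1.156 in
Ia = 0.2S: 0.2·1.156 = 0.231 in (exactly 420/1817)
Excess rainfall: 10.010 − 0.231 = 9.779 in; P > Ia so Q > 0
Q = (1776817/181700)²/((1776817/181700) + 2100/1817) = (3157078651489/33014890000)/(1986817/181700) = 451011235927/51572092700 in ≈ 8.745 in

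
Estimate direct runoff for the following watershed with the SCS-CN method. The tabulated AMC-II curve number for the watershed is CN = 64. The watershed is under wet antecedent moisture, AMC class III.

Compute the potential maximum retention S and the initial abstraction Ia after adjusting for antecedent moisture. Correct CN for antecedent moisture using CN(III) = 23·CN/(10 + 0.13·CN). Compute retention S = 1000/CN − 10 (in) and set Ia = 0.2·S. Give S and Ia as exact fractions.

Adjust CN=64 to AMC III: 23·64/(10 + 0.13·64) → 1472 ÷ (458/25) = 18400/229 ≈ 80.349
Max retention: S = 1000/(18400/229) − 10 = 225/92 in (≈ 2.446 in)
Initial abstraction Ia = S/5 = (225/92)/5 = 45/92 ≈ 0.489 in

S = 225/92 in ≈ 2.446 in; Ia = 45/92 in ≈ 0.489 in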